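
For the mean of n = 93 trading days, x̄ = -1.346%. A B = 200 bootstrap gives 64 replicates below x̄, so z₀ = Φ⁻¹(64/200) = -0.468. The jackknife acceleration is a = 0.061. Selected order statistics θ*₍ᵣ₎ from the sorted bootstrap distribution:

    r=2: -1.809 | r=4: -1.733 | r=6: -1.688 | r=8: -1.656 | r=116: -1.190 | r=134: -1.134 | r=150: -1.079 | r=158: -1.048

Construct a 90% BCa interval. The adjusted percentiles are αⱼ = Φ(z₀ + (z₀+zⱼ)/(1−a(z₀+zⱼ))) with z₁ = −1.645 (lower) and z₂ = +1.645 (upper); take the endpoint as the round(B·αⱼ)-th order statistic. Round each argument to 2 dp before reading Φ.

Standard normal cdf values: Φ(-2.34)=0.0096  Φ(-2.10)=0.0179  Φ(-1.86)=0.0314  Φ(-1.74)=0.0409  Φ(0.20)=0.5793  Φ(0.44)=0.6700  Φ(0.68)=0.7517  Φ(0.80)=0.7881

Lower: z₀ + z₁ = -0.468 + (-1.645) = -2.113; 1 − a(z₀+z₁) = 1 − (0.061)(-2.113) = 1.1289; argument = -0.468 + (-2.113)/1.1289 = -2.3397 → -2.34.
α₁ = Φ(-2.34) = 0.0096; rank = round(200 × 0.0096) = 2; θ*₍2₎ = -1.809.
Upper: z₀ + z₂ = 1.177; 1 − a(z₀+z₂) = 0.9282; argument = 0.8000 → 0.80; α₂ = 0.7881; rank = 158; θ*₍158₎ = -1.048.

(-1.809, -1.048)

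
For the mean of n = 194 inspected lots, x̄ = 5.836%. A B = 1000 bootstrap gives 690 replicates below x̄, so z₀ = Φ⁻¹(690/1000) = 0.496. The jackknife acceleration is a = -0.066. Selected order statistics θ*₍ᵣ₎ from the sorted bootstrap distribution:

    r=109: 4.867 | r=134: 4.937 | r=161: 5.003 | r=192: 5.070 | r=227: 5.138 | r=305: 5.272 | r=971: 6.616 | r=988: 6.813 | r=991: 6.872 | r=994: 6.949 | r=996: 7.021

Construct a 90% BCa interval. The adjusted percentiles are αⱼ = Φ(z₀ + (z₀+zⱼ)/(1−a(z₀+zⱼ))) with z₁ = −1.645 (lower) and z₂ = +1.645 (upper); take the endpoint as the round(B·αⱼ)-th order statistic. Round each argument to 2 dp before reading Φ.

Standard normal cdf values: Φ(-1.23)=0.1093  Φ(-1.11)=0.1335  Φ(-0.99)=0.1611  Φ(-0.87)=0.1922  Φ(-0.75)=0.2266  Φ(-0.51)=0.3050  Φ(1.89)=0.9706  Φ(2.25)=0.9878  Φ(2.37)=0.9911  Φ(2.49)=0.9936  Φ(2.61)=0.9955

(5.138, 6.872)

Lower: z₀ + z₁ = 0.496 + (-1.645) = -1.149; 1 − a(z₀+z₁) = 1 − (-0.066)(-1.149) = 0.9242; argument = 0.496 + (-1.149)/0.9242 = -0.7473 → -0.75.
α₁ = Φ(-0.75) = 0.2266; rank = round(1000 × 0.2266) = 227; θ*₍227₎ = 5.138.
Upper: z₀ + z₂ = 2.141; 1 − a(z₀+z₂) = 1.1413; argument = 2.3719 → 2.37; α₂ = 0.9911; rank = 991; θ*₍991₎ = 6.872.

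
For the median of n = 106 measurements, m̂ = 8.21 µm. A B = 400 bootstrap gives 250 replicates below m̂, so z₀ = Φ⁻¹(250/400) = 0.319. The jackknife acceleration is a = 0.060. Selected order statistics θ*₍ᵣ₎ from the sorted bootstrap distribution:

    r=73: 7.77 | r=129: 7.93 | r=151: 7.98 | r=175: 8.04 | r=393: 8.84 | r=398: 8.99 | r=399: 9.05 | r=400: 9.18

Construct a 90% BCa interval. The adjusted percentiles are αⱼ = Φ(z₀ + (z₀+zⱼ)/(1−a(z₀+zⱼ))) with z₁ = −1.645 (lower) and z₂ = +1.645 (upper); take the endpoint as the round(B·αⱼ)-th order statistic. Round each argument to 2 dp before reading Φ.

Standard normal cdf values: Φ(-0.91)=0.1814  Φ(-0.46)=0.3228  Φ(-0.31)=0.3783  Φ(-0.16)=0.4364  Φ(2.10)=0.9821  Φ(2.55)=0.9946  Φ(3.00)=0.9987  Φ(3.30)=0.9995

(7.77, 8.99)

Lower: z₀ + z₁ = 0.319 + (-1.645) = -1.326; 1 − a(z₀+z₁) = 1 − (0.060)(-1.326) = 1.0796; argument = 0.319 + (-1.326)/1.0796 = -0.9093 → -0.91.
α₁ = Φ(-0.91) = 0.1814; rank = round(400 × 0.1814) = 73; θ*₍73₎ = 7.77.
Upper: z₀ + z₂ = 1.964; 1 − a(z₀+z₂) = 0.8822; argument = 2.5454 → 2.55; α₂ = 0.9946; rank = 398; θ*₍398₎ = 8.99.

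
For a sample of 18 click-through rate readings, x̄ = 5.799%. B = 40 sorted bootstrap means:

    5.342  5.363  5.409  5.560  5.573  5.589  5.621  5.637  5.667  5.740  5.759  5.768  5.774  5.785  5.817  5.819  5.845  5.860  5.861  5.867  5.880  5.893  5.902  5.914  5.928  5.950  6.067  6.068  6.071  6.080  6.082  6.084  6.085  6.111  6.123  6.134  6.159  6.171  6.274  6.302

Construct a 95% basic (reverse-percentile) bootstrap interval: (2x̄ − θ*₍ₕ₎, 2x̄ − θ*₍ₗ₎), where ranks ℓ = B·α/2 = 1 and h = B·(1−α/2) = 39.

(5.324, 6.256)

Percentile endpoints at ranks 1 and 39: θ*₍1₎ = 5.342, θ*₍39₎ = 6.274.
Basic interval reflects these around x̄:
  lower = 2 × 5.799 − 6.274 = 5.324
  upper = 2 × 5.799 − 5.342 = 6.256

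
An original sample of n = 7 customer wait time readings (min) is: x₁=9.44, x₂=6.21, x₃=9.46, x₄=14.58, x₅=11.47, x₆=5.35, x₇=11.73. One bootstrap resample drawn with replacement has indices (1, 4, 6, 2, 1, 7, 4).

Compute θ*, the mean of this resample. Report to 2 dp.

Resample values: 9.44, 14.58, 5.35, 6.21, 9.44, 11.73, 14.58.
Mean = (9.44 + 14.58 + 5.35 + 6.21 + 9.44 + 11.73 + 14.58) / 7 = 71.330 / 7 = 10.19

θ* = 10.19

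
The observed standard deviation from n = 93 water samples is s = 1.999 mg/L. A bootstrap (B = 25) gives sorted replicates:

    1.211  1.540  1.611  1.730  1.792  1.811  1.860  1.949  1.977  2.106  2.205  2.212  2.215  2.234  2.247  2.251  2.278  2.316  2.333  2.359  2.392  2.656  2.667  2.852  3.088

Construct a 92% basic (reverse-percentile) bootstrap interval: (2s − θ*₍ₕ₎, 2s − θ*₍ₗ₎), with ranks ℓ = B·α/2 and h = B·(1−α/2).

Percentile endpoints at ranks 1 and 24: θ*₍1₎ = 1.211, θ*₍24₎ = 2.852.
Basic interval reflects these around s:
  lower = 2 × 1.999 − 2.852 = 1.146
  upper = 2 × 1.999 − 1.211 = 2.787

(1.146, 2.787)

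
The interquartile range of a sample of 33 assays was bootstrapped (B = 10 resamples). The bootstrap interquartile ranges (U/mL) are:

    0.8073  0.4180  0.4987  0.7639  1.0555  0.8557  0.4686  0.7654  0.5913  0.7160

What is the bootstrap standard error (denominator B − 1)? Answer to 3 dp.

SE* = 0.199

Bootstrap SE is the standard deviation of the 10 replicate interquartile ranges.
Mean of replicates: (0.8073 + 0.4180 + 0.4987 + 0.7639 + 1.0555 + 0.8557 + 0.4686 + 0.7654 + 0.5913 + 0.7160) / 10 = 6.94040 / 10 = 0.69404
Sum of squared deviations: (+0.11326)² + (−0.27604)² + (−0.19534)² + (+0.06986)² + (+0.36146)² + (+0.16166)² + (−0.22544)² + (+0.07136)² + (−0.10274)² + (+0.02196)² = 0.35580
Variance = 0.35580 / 9 = 0.03953
SE* = √0.03953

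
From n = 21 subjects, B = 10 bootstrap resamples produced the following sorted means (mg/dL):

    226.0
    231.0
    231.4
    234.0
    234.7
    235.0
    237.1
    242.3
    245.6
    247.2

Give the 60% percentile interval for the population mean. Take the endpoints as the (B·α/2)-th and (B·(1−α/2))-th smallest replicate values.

α = 0.40; lower rank = 10 × 0.200 = 2; upper rank = 10 × 0.800 = 8.
The 2nd smallest replicate is 231.0; the 8th is 242.3.

(231.0, 242.3)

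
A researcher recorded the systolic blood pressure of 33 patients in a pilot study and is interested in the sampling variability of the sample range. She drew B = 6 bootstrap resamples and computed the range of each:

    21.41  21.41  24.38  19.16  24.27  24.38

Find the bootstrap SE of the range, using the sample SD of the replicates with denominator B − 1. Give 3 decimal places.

SE* = 2.179

Bootstrap SE is the standard deviation of the 6 replicate ranges.
Mean of replicates: (21.41 + 21.41 + 24.38 + 19.16 + 24.27 + 24.38) / 6 = 135.0100 / 6 = 22.5017
Sum of squared deviations: (−1.0917)² + (−1.0917)² + (+1.8783)² + (−3.3417)² + (+1.7683)² + (+1.8783)² = 23.7335
Variance = 23.7335 / 5 = 4.7467
SE* = √4.7467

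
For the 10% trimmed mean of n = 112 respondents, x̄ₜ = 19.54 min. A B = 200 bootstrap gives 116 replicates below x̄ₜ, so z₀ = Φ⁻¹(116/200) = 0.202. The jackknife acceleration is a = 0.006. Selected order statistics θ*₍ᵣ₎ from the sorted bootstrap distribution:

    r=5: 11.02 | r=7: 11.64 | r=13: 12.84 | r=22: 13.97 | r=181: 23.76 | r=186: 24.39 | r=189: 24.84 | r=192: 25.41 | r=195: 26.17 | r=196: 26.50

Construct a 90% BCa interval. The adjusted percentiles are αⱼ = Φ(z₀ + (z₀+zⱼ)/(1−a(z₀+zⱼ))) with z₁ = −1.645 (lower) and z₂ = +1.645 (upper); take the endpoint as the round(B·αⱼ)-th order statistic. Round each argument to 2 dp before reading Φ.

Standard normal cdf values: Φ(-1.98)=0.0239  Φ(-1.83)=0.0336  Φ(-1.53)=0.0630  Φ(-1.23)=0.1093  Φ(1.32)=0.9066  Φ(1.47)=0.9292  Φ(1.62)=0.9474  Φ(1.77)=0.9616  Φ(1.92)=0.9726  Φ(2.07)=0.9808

Lower: z₀ + z₁ = 0.202 + (-1.645) = -1.443; 1 − a(z₀+z₁) = 1 − (0.006)(-1.443) = 1.0087; argument = 0.202 + (-1.443)/1.0087 = -1.2286 → -1.23.
α₁ = Φ(-1.23) = 0.1093; rank = round(200 × 0.1093) = 22; θ*₍22₎ = 13.97.
Upper: z₀ + z₂ = 1.847; 1 − a(z₀+z₂) = 0.9889; argument = 2.0697 → 2.07; α₂ = 0.9808; rank = 196; θ*₍196₎ = 26.50.

(13.97, 26.50)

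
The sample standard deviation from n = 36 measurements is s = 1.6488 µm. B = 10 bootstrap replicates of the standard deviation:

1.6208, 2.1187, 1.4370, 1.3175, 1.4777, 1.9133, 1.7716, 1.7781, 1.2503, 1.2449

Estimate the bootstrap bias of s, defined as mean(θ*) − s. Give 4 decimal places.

bias = −0.0558

mean(θ*) = (1.6208 + 2.1187 + 1.4370 + 1.3175 + 1.4777 + 1.9133 + 1.7716 + 1.7781 + 1.2503 + 1.2449) / 10 = 1.59299
bias = 1.59299 − 1.6488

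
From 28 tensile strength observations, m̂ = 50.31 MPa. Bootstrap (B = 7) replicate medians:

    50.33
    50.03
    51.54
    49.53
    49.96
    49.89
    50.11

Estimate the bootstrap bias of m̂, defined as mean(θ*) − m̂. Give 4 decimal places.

mean(θ*) = (50.33 + 50.03 + 51.54 + 49.53 + 49.96 + 49.89 + 50.11) / 7 = 50.19857
bias = 50.19857 − 50.31

bias = −0.1114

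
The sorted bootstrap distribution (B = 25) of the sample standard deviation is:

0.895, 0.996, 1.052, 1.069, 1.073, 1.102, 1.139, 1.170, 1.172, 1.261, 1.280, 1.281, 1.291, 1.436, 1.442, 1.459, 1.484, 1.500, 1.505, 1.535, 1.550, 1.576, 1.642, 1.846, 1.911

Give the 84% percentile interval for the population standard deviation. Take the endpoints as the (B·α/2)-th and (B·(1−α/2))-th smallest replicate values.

(0.996, 1.642)

α = 0.16; lower rank = 25 × 0.080 = 2; upper rank = 25 × 0.920 = 23.
The 2nd smallest replicate is 0.996; the 23rd is 1.642.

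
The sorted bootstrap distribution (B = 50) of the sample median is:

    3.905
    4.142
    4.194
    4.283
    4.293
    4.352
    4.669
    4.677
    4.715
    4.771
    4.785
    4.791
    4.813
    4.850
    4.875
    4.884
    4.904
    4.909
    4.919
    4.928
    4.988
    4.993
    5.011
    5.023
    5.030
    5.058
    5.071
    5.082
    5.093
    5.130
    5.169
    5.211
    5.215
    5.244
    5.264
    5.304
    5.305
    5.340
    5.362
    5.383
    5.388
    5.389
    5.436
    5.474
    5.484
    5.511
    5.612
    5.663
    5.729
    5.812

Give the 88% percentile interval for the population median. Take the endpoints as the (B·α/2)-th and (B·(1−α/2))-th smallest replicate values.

α = 0.12; lower rank = 50 × 0.060 = 3; upper rank = 50 × 0.940 = 47.
The 3rd smallest replicate is 4.194; the 47th is 5.612.

(4.194, 5.612)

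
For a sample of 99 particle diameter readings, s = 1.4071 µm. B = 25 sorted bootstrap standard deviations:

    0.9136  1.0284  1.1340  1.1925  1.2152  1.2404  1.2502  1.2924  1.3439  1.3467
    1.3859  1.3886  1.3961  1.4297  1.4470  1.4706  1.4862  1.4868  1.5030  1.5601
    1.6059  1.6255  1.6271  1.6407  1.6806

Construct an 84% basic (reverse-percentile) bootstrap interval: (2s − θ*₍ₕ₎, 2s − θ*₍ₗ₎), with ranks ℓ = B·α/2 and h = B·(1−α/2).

Percentile endpoints at ranks 2 and 23: θ*₍2₎ = 1.0284, θ*₍23₎ = 1.6271.
Basic interval reflects these around s:
  lower = 2 × 1.4071 − 1.6271 = 1.1871
  upper = 2 × 1.4071 − 1.0284 = 1.7858

(1.1871, 1.7858)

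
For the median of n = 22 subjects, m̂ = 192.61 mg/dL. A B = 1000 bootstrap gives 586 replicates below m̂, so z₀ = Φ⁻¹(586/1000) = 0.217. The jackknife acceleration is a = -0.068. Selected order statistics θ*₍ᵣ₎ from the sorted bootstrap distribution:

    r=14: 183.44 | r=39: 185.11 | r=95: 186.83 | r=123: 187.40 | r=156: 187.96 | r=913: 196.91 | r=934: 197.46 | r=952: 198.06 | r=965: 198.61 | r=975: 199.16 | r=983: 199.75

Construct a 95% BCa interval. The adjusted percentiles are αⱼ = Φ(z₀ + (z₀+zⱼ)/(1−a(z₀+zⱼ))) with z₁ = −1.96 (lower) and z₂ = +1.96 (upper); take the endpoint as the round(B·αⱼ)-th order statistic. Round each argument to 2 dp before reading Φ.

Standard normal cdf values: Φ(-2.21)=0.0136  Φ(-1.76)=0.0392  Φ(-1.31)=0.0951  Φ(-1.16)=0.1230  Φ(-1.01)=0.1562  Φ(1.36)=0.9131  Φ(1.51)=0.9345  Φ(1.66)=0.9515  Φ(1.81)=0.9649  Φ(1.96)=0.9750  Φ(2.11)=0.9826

(185.11, 199.75)

Lower: z₀ + z₁ = 0.217 + (-1.960) = -1.743; 1 − a(z₀+z₁) = 1 − (-0.068)(-1.743) = 0.8815; argument = 0.217 + (-1.743)/0.8815 = -1.7604 → -1.76.
α₁ = Φ(-1.76) = 0.0392; rank = round(1000 × 0.0392) = 39; θ*₍39₎ = 185.11.
Upper: z₀ + z₂ = 2.177; 1 − a(z₀+z₂) = 1.1480; argument = 2.1133 → 2.11; α₂ = 0.9826; rank = 983; θ*₍983₎ = 199.75.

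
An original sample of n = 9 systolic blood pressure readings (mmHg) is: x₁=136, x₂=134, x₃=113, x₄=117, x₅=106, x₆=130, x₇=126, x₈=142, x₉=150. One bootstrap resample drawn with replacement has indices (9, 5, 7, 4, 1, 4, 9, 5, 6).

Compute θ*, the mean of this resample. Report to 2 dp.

θ* = 126.44

Resample values: 150, 106, 126, 117, 136, 117, 150, 106, 130.
Mean = (150 + 106 + 126 + 117 + 136 + 117 + 150 + 106 + 130) / 9 = 1138.0 / 9 = 126.44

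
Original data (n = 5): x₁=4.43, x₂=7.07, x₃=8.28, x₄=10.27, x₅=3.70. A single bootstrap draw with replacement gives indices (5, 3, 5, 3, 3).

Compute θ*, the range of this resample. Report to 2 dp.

θ* = 4.58

Resample values: 3.70, 8.28, 3.70, 8.28, 8.28.
Range = 8.28 − 3.70 = 4.58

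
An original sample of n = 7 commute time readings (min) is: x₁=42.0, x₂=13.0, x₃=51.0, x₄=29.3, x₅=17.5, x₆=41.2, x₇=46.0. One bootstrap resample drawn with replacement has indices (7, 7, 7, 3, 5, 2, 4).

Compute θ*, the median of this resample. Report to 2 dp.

θ* = 46.00

Resample values: 46.0, 46.0, 46.0, 51.0, 17.5, 13.0, 29.3.
Sorted: 13.0, 17.5, 29.3, 46.0, 46.0, 46.0, 51.0
Median = middle value = 46.00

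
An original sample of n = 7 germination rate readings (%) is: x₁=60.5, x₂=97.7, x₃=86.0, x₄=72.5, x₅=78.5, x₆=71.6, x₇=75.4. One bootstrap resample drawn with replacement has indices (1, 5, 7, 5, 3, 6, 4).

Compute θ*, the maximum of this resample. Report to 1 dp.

Resample values: 60.5, 78.5, 75.4, 78.5, 86.0, 71.6, 72.5.
Maximum = 86.0

θ* = 86.0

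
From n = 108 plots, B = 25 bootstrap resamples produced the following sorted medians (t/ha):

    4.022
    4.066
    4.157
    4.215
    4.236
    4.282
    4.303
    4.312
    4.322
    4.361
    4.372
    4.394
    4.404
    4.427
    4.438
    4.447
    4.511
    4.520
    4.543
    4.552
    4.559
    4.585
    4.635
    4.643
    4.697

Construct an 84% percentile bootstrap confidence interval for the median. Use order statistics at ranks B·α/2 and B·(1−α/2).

α = 0.16; lower rank = 25 × 0.080 = 2; upper rank = 25 × 0.920 = 23.
The 2nd smallest replicate is 4.066; the 23rd is 4.635.

(4.066, 4.635)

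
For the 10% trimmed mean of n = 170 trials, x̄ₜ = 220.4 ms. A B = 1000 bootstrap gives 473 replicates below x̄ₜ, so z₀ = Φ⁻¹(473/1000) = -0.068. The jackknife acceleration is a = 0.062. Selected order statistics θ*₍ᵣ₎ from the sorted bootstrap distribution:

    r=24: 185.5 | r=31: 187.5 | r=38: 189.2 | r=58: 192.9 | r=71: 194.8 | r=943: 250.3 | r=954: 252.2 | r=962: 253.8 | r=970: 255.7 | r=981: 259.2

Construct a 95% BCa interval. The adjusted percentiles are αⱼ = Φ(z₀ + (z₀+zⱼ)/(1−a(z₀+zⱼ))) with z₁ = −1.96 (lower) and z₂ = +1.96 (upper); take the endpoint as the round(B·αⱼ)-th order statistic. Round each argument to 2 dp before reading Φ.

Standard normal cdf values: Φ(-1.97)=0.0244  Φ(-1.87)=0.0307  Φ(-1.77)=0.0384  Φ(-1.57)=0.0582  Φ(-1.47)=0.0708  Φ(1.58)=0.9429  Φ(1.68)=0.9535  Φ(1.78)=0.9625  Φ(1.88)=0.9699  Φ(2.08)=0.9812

(187.5, 259.2)

Lower: z₀ + z₁ = -0.068 + (-1.960) = -2.028; 1 − a(z₀+z₁) = 1 − (0.062)(-2.028) = 1.1257; argument = -0.068 + (-2.028)/1.1257 = -1.8695 → -1.87.
α₁ = Φ(-1.87) = 0.0307; rank = round(1000 × 0.0307) = 31; θ*₍31₎ = 187.5.
Upper: z₀ + z₂ = 1.892; 1 − a(z₀+z₂) = 0.8827; argument = 2.0754 → 2.08; α₂ = 0.9812; rank = 981; θ*₍981₎ = 259.2.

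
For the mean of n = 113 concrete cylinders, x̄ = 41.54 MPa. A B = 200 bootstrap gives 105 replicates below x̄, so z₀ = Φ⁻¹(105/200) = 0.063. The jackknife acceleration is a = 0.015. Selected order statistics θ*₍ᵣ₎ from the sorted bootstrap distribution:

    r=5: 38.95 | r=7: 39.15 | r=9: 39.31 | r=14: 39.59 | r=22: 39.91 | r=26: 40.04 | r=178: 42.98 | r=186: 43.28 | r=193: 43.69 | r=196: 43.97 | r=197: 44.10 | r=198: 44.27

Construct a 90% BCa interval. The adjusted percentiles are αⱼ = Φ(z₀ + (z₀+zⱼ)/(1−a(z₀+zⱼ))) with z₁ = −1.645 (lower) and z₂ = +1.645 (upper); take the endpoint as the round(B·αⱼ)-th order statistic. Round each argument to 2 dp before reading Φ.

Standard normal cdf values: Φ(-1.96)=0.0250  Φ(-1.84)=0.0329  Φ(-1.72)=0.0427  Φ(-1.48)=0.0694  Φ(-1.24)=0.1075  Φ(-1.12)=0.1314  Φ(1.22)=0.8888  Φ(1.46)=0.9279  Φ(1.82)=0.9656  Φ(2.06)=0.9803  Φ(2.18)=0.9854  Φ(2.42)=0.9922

Lower: z₀ + z₁ = 0.063 + (-1.645) = -1.582; 1 − a(z₀+z₁) = 1 − (0.015)(-1.582) = 1.0237; argument = 0.063 + (-1.582)/1.0237 = -1.4823 → -1.48.
α₁ = Φ(-1.48) = 0.0694; rank = round(200 × 0.0694) = 14; θ*₍14₎ = 39.59.
Upper: z₀ + z₂ = 1.708; 1 − a(z₀+z₂) = 0.9744; argument = 1.8159 → 1.82; α₂ = 0.9656; rank = 193; θ*₍193₎ = 43.69.

(39.59, 43.69)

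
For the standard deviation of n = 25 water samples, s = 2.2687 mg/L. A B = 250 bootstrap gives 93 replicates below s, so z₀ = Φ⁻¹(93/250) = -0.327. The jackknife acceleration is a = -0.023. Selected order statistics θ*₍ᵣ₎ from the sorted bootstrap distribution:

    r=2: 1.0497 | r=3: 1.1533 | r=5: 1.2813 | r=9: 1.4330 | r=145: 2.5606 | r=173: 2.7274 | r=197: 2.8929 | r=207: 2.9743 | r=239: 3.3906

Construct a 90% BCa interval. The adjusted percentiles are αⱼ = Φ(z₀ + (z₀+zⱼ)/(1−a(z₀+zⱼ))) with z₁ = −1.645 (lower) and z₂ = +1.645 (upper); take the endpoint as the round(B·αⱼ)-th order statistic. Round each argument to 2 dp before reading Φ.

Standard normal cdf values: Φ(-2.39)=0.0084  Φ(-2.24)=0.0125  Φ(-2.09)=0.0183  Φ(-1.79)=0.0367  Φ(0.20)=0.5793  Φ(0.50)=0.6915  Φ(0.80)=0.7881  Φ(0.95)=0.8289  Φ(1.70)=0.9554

Lower: z₀ + z₁ = -0.327 + (-1.645) = -1.972; 1 − a(z₀+z₁) = 1 − (-0.023)(-1.972) = 0.9546; argument = -0.327 + (-1.972)/0.9546 = -2.3927 → -2.39.
α₁ = Φ(-2.39) = 0.0084; rank = round(250 × 0.0084) = 2; θ*₍2₎ = 1.0497.
Upper: z₀ + z₂ = 1.318; 1 − a(z₀+z₂) = 1.0303; argument = 0.9522 → 0.95; α₂ = 0.8289; rank = 207; θ*₍207₎ = 2.9743.

(1.0497, 2.9743)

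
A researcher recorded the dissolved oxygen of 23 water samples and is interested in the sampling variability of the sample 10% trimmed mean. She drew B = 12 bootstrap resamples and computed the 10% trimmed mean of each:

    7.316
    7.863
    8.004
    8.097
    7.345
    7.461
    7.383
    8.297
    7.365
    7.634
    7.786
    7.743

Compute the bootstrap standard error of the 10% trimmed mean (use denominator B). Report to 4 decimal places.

SE* = 0.3148

Bootstrap SE is the standard deviation of the 12 replicate 10% trimmed means.
Mean of replicates: (7.316 + 7.863 + 8.004 + 8.097 + 7.345 + 7.461 + 7.383 + 8.297 + 7.365 + 7.634 + 7.786 + 7.743) / 12 = 92.29400 / 12 = 7.69117
Sum of squared deviations: (−0.37517)² + (+0.17183)² + (+0.31283)² + (+0.40583)² + (−0.34617)² + (−0.23017)² + (−0.30817)² + (+0.60583)² + (−0.32617)² + (−0.05717)² + (+0.09483)² + (+0.05183)² = 1.18898
Variance = 1.18898 / 12 = 0.09908
SE* = √0.09908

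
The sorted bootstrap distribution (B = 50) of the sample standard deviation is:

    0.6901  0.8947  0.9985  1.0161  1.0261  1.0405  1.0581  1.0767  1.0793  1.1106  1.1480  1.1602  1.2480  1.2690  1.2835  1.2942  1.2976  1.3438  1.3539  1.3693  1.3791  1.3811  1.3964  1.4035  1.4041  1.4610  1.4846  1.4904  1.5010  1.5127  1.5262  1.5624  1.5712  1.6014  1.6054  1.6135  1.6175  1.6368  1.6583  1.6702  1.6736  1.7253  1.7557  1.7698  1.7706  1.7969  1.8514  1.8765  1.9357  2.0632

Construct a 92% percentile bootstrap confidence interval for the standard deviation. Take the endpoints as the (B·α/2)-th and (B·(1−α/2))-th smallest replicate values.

(0.8947, 1.8765)

α = 0.08; lower rank = 50 × 0.040 = 2; upper rank = 50 × 0.960 = 48.
The 2nd smallest replicate is 0.8947; the 48th is 1.8765.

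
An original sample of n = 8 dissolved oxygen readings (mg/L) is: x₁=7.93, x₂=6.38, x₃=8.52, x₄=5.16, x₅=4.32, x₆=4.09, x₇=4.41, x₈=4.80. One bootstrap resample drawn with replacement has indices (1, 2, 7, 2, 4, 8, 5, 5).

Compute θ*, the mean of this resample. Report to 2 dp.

Resample values: 7.93, 6.38, 4.41, 6.38, 5.16, 4.80, 4.32, 4.32.
Mean = (7.93 + 6.38 + 4.41 + 6.38 + 5.16 + 4.80 + 4.32 + 4.32) / 8 = 43.700 / 8 = 5.46

θ* = 5.46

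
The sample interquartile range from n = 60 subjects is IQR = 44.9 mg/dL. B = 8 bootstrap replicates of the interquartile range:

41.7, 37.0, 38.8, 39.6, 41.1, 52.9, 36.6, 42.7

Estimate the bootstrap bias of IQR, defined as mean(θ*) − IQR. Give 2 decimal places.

bias = −3.60

mean(θ*) = (41.7 + 37.0 + 38.8 + 39.6 + 41.1 + 52.9 + 36.6 + 42.7) / 8 = 41.300
bias = 41.300 − 44.9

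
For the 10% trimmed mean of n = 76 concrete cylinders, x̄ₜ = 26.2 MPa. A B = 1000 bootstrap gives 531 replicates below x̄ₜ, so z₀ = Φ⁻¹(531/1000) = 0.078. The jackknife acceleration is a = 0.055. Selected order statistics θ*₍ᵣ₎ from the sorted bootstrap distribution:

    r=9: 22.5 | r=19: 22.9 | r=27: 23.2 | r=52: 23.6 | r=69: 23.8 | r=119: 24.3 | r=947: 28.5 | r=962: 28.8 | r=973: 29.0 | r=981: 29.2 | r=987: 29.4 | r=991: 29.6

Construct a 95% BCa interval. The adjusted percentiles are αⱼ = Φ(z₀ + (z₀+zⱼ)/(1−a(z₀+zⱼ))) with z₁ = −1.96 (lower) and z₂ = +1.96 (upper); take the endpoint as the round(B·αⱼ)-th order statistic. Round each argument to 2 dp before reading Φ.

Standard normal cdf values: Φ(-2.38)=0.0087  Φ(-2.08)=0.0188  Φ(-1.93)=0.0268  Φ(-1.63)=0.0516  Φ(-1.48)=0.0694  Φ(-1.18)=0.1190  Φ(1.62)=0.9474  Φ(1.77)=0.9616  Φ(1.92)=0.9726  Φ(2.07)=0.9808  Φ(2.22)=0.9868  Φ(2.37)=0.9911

Lower: z₀ + z₁ = 0.078 + (-1.960) = -1.882; 1 − a(z₀+z₁) = 1 − (0.055)(-1.882) = 1.1035; argument = 0.078 + (-1.882)/1.1035 = -1.6275 → -1.63.
α₁ = Φ(-1.63) = 0.0516; rank = round(1000 × 0.0516) = 52; θ*₍52₎ = 23.6.
Upper: z₀ + z₂ = 2.038; 1 − a(z₀+z₂) = 0.8879; argument = 2.3733 → 2.37; α₂ = 0.9911; rank = 991; θ*₍991₎ = 29.6.

(23.6, 29.6)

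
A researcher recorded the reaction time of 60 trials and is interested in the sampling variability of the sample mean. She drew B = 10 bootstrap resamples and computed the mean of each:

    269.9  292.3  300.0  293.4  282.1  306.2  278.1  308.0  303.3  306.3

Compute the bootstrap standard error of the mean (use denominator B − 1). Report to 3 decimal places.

Bootstrap SE is the standard deviation of the 10 replicate means.
Mean of replicates: (269.9 + 292.3 + 300.0 + 293.4 + 282.1 + 306.2 + 278.1 + 308.0 + 303.3 + 306.3) / 10 = 2939.6000 / 10 = 293.9600
Sum of squared deviations: (−24.0600)² + (−1.6600)² + (+6.0400)² + (−0.5600)² + (−11.8600)² + (+12.2400)² + (−15.8600)² + (+14.0400)² + (+9.3400)² + (+12.3400)² = 1597.0840
Variance = 1597.0840 / 9 = 177.4538
SE* = √177.4538

SE* = 13.321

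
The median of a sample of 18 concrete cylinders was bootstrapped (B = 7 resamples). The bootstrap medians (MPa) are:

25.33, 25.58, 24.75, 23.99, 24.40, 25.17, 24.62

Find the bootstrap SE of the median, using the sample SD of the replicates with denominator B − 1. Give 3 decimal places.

Bootstrap SE is the standard deviation of the 7 replicate medians.
Mean of replicates: (25.33 + 25.58 + 24.75 + 23.99 + 24.40 + 25.17 + 24.62) / 7 = 173.8400 / 7 = 24.8343
Sum of squared deviations: (+0.4957)² + (+0.7457)² + (−0.0843)² + (−0.8443)² + (−0.4343)² + (+0.3357)² + (−0.2143)² = 1.8690
Variance = 1.8690 / 6 = 0.3115
SE* = √0.3115

SE* = 0.558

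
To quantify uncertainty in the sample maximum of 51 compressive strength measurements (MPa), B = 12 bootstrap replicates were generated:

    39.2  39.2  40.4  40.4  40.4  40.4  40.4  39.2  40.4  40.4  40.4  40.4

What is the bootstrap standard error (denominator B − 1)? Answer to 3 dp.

Bootstrap SE is the standard deviation of the 12 replicate maximums.
Mean of replicates: (39.2 + 39.2 + 40.4 + 40.4 + 40.4 + 40.4 + 40.4 + 39.2 + 40.4 + 40.4 + 40.4 + 40.4) / 12 = 481.2000 / 12 = 40.1000
Sum of squared deviations: (−0.9000)² + (−0.9000)² + (+0.3000)² + (+0.3000)² + (+0.3000)² + (+0.3000)² + (+0.3000)² + (−0.9000)² + (+0.3000)² + (+0.3000)² + (+0.3000)² + (+0.3000)² = 3.2400
Variance = 3.2400 / 11 = 0.2945
SE* = √0.2945

SE* = 0.543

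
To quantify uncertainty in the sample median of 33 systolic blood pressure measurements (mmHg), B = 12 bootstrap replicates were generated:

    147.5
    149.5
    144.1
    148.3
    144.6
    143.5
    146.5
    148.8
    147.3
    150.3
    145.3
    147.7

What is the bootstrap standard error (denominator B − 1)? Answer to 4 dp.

SE* = 2.1832

Bootstrap SE is the standard deviation of the 12 replicate medians.
Mean of replicates: (147.5 + 149.5 + 144.1 + 148.3 + 144.6 + 143.5 + 146.5 + 148.8 + 147.3 + 150.3 + 145.3 + 147.7) / 12 = 1763.40000 / 12 = 146.95000
Sum of squared deviations: (+0.55000)² + (+2.55000)² + (−2.85000)² + (+1.35000)² + (−2.35000)² + (−3.45000)² + (−0.45000)² + (+1.85000)² + (+0.35000)² + (+3.35000)² + (−1.65000)² + (+0.75000)² = 52.43000
Variance = 52.43000 / 11 = 4.76636
SE* = √4.76636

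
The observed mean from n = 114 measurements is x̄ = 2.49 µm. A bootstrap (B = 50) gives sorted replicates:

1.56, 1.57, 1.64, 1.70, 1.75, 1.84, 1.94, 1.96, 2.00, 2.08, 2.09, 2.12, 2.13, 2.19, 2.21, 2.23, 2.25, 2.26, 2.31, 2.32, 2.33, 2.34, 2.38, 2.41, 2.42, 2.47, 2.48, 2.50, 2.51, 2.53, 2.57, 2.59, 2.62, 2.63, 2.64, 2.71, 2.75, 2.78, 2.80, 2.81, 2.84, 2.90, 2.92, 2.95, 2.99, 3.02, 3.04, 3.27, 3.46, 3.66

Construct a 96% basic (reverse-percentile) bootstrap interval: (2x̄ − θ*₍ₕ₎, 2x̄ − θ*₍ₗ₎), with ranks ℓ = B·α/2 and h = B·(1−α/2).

Percentile endpoints at ranks 1 and 49: θ*₍1₎ = 1.56, θ*₍49₎ = 3.46.
Basic interval reflects these around x̄:
  lower = 2 × 2.49 − 3.46 = 1.52
  upper = 2 × 2.49 − 1.56 = 3.42

(1.52, 3.42)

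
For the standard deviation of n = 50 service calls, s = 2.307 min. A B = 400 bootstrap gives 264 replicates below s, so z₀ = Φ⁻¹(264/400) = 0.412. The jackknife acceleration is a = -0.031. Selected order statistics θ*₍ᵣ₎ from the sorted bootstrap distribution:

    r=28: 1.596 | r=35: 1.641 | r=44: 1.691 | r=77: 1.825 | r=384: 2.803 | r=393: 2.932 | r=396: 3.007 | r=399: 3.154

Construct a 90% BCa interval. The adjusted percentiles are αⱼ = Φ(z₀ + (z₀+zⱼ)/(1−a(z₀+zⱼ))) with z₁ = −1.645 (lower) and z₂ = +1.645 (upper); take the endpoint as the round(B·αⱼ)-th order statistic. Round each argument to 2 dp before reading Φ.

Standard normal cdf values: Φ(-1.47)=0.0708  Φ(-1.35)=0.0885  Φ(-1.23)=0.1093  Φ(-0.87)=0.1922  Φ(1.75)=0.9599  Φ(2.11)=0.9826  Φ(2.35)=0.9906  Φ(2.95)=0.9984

(1.825, 3.007)

Lower: z₀ + z₁ = 0.412 + (-1.645) = -1.233; 1 − a(z₀+z₁) = 1 − (-0.031)(-1.233) = 0.9618; argument = 0.412 + (-1.233)/0.9618 = -0.8700 → -0.87.
α₁ = Φ(-0.87) = 0.1922; rank = round(400 × 0.1922) = 77; θ*₍77₎ = 1.825.
Upper: z₀ + z₂ = 2.057; 1 − a(z₀+z₂) = 1.0638; argument = 2.3457 → 2.35; α₂ = 0.9906; rank = 396; θ*₍396₎ = 3.007.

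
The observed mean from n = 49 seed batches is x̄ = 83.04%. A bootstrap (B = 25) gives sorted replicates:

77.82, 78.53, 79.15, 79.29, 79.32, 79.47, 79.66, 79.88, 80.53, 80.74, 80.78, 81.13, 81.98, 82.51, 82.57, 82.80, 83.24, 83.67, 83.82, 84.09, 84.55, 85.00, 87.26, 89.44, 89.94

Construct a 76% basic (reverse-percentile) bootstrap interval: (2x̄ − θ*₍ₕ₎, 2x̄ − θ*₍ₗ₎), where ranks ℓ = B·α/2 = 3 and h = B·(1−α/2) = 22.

Percentile endpoints at ranks 3 and 22: θ*₍3₎ = 79.15, θ*₍22₎ = 85.00.
Basic interval reflects these around x̄:
  lower = 2 × 83.04 − 85.00 = 81.08
  upper = 2 × 83.04 − 79.15 = 86.93

(81.08, 86.93)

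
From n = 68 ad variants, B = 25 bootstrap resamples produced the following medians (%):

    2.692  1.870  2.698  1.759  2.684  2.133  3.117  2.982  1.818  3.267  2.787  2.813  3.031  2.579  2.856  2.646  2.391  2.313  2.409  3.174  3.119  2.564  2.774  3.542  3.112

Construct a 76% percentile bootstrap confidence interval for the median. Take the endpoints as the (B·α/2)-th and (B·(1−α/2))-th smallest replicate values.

(1.870, 3.119)

Sorted replicates: 1.759, 1.818, 1.870, 2.133, 2.313, 2.391, 2.409, 2.564, 2.579, 2.646, 2.684, 2.692, 2.698, 2.774, 2.787, 2.813, 2.856, 2.982, 3.031, 3.112, 3.117, 3.119, 3.174, 3.267, 3.542
α = 0.24; lower rank = 25 × 0.120 = 3; upper rank = 25 × 0.880 = 22.
The 3rd smallest replicate is 1.870; the 22nd is 3.119.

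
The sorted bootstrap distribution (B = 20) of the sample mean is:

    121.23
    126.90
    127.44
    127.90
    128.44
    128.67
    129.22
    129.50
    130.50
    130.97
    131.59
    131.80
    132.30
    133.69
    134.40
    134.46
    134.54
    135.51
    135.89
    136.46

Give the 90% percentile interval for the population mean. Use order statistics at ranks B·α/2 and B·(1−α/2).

α = 0.10; lower rank = 20 × 0.050 = 1; upper rank = 20 × 0.950 = 19.
The 1st smallest replicate is 121.23; the 19th is 135.89.

(121.23, 135.89)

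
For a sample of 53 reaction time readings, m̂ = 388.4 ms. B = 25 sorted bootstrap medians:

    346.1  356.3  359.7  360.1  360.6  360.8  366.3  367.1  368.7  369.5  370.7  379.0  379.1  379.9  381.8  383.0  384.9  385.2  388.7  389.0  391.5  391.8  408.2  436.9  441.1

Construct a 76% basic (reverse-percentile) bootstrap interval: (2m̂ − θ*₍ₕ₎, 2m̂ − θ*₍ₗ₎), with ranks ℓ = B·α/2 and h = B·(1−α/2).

(385.0, 417.1)

Percentile endpoints at ranks 3 and 22: θ*₍3₎ = 359.7, θ*₍22₎ = 391.8.
Basic interval reflects these around m̂:
  lower = 2 × 388.4 − 391.8 = 385.0
  upper = 2 × 388.4 − 359.7 = 417.1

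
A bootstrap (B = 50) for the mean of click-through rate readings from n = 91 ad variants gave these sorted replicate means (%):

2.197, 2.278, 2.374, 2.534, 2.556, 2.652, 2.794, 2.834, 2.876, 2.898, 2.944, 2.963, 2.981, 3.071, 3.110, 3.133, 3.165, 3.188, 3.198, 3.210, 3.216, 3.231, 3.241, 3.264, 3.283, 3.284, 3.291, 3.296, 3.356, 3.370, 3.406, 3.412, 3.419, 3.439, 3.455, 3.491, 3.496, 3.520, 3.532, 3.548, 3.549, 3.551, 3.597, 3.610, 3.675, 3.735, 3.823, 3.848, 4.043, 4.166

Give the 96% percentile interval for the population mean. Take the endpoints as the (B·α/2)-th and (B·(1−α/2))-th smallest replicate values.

α = 0.04; lower rank = 50 × 0.020 = 1; upper rank = 50 × 0.980 = 49.
The 1st smallest replicate is 2.197; the 49th is 4.043.

(2.197, 4.043)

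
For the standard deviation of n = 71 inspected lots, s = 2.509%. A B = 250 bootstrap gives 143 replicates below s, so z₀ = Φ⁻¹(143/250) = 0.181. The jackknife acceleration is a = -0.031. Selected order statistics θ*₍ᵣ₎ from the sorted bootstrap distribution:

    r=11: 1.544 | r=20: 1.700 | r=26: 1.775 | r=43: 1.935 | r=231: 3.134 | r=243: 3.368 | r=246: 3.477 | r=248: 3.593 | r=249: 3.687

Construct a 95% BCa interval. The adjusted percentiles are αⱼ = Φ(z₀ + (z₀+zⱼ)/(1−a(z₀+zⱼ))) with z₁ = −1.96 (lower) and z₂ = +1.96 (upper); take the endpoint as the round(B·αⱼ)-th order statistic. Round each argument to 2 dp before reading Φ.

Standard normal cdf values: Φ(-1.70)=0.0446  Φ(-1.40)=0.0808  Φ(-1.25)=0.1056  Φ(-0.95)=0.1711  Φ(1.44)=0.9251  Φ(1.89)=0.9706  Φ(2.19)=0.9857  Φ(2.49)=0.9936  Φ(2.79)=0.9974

Lower: z₀ + z₁ = 0.181 + (-1.960) = -1.779; 1 − a(z₀+z₁) = 1 − (-0.031)(-1.779) = 0.9449; argument = 0.181 + (-1.779)/0.9449 = -1.7018 → -1.70.
α₁ = Φ(-1.70) = 0.0446; rank = round(250 × 0.0446) = 11; θ*₍11₎ = 1.544.
Upper: z₀ + z₂ = 2.141; 1 − a(z₀+z₂) = 1.0664; argument = 2.1887 → 2.19; α₂ = 0.9857; rank = 246; θ*₍246₎ = 3.477.

(1.544, 3.477)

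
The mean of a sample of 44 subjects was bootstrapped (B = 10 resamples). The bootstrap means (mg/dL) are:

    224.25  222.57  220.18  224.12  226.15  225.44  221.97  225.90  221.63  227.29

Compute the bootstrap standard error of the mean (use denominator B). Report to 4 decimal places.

SE* = 2.1808

Bootstrap SE is the standard deviation of the 10 replicate means.
Mean of replicates: (224.25 + 222.57 + 220.18 + 224.12 + 226.15 + 225.44 + 221.97 + 225.90 + 221.63 + 227.29) / 10 = 2239.50000 / 10 = 223.95000
Sum of squared deviations: (+0.30000)² + (−1.38000)² + (−3.77000)² + (+0.17000)² + (+2.20000)² + (+1.49000)² + (−1.98000)² + (+1.95000)² + (−2.32000)² + (+3.34000)² = 47.55720
Variance = 47.55720 / 10 = 4.75572
SE* = √4.75572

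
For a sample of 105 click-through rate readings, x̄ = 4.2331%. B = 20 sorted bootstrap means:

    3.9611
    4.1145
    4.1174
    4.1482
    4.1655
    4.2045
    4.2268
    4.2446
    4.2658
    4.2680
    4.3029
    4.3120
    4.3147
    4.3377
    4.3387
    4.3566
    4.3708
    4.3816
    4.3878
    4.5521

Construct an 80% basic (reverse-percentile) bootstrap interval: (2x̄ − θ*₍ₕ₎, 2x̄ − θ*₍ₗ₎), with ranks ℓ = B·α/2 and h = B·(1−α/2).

(4.0846, 4.3517)

Percentile endpoints at ranks 2 and 18: θ*₍2₎ = 4.1145, θ*₍18₎ = 4.3816.
Basic interval reflects these around x̄:
  lower = 2 × 4.2331 − 4.3816 = 4.0846
  upper = 2 × 4.2331 − 4.1145 = 4.3517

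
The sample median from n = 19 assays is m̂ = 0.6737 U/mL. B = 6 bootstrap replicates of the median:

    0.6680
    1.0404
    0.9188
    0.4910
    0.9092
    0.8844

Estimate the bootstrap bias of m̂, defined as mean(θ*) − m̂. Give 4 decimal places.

bias = +0.1449

mean(θ*) = (0.6680 + 1.0404 + 0.9188 + 0.4910 + 0.9092 + 0.8844) / 6 = 0.81863
bias = 0.81863 − 0.6737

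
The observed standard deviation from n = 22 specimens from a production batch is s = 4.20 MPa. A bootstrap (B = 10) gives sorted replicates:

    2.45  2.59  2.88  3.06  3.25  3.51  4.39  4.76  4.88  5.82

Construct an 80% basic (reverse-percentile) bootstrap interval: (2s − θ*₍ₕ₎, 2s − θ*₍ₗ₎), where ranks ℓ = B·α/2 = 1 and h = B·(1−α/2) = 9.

Percentile endpoints at ranks 1 and 9: θ*₍1₎ = 2.45, θ*₍9₎ = 4.88.
Basic interval reflects these around s:
  lower = 2 × 4.20 − 4.88 = 3.52
  upper = 2 × 4.20 − 2.45 = 5.95

(3.52, 5.95)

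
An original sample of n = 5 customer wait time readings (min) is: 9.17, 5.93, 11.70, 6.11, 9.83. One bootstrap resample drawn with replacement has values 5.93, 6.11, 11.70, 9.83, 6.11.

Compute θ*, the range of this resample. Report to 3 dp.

Range = 11.70 − 5.93 = 5.770

θ* = 5.770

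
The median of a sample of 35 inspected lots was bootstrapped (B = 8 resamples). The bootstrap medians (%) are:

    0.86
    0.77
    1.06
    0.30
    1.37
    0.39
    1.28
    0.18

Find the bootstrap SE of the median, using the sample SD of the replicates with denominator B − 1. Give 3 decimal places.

Bootstrap SE is the standard deviation of the 8 replicate medians.
Mean of replicates: (0.86 + 0.77 + 1.06 + 0.30 + 1.37 + 0.39 + 1.28 + 0.18) / 8 = 6.2100 / 8 = 0.7762
Sum of squared deviations: (+0.0837)² + (−0.0062)² + (+0.2838)² + (−0.4763)² + (+0.5938)² + (−0.3862)² + (+0.5038)² + (−0.5962)² = 1.4254
Variance = 1.4254 / 7 = 0.2036
SE* = √0.2036

SE* = 0.451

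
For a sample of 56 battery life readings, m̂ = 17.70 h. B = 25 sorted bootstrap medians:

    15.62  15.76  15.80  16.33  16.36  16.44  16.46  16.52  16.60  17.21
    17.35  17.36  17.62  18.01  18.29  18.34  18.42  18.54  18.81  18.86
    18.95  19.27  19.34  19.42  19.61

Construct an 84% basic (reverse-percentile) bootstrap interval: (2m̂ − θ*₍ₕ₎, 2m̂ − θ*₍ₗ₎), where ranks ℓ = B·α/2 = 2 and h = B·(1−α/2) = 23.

Percentile endpoints at ranks 2 and 23: θ*₍2₎ = 15.76, θ*₍23₎ = 19.34.
Basic interval reflects these around m̂:
  lower = 2 × 17.70 − 19.34 = 16.06
  upper = 2 × 17.70 − 15.76 = 19.64

(16.06, 19.64)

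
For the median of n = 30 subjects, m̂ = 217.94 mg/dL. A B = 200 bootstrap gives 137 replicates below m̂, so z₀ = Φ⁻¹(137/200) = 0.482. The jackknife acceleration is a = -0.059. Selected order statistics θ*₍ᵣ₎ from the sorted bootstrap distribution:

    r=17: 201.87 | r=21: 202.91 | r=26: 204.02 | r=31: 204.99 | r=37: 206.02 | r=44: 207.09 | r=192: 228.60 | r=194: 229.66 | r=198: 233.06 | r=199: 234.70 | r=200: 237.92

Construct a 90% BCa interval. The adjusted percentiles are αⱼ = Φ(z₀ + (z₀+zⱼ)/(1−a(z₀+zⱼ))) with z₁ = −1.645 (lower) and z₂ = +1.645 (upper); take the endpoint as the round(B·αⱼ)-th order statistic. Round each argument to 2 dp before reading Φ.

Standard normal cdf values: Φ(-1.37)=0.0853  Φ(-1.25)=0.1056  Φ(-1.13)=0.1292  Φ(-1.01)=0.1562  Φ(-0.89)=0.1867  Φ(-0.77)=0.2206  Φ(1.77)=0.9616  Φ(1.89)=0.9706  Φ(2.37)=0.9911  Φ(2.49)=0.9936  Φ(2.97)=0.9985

(207.09, 233.06)

Lower: z₀ + z₁ = 0.482 + (-1.645) = -1.163; 1 − a(z₀+z₁) = 1 − (-0.059)(-1.163) = 0.9314; argument = 0.482 + (-1.163)/0.9314 = -0.7667 → -0.77.
α₁ = Φ(-0.77) = 0.2206; rank = round(200 × 0.2206) = 44; θ*₍44₎ = 207.09.
Upper: z₀ + z₂ = 2.127; 1 − a(z₀+z₂) = 1.1255; argument = 2.3718 → 2.37; α₂ = 0.9911; rank = 198; θ*₍198₎ = 233.06.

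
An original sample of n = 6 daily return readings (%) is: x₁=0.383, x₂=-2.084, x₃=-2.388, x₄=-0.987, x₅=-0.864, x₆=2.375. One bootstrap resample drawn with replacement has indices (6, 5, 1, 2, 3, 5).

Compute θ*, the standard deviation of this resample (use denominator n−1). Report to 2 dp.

Resample values: 2.375, -0.864, 0.383, -2.084, -2.388, -0.864.
Mean = -0.5737; sum of squared deviations = 15.3513
s² = 15.3513 / 5 = 3.0703
s = √3.0703 = 1.75

θ* = 1.75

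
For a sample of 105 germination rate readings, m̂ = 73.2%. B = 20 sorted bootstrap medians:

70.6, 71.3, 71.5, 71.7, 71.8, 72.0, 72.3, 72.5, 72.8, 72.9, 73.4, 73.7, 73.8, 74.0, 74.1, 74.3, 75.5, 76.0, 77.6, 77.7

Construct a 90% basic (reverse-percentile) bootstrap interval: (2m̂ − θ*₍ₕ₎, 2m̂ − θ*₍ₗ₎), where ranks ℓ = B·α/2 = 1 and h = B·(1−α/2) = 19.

Percentile endpoints at ranks 1 and 19: θ*₍1₎ = 70.6, θ*₍19₎ = 77.6.
Basic interval reflects these around m̂:
  lower = 2 × 73.2 − 77.6 = 68.8
  upper = 2 × 73.2 − 70.6 = 75.8

(68.8, 75.8)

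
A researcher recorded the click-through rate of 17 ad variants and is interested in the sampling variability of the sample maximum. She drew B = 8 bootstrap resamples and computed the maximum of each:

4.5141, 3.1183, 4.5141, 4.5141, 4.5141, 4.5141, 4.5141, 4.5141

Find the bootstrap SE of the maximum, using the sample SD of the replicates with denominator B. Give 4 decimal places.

Bootstrap SE is the standard deviation of the 8 replicate maximums.
Mean of replicates: (4.5141 + 3.1183 + 4.5141 + 4.5141 + 4.5141 + 4.5141 + 4.5141 + 4.5141) / 8 = 34.71700 / 8 = 4.33962
Sum of squared deviations: (+0.17448)² + (−1.22132)² + (+0.17448)² + (+0.17448)² + (+0.17448)² + (+0.17448)² + (+0.17448)² + (+0.17448)² = 1.70473
Variance = 1.70473 / 8 = 0.21309
SE* = √0.21309

SE* = 0.4616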